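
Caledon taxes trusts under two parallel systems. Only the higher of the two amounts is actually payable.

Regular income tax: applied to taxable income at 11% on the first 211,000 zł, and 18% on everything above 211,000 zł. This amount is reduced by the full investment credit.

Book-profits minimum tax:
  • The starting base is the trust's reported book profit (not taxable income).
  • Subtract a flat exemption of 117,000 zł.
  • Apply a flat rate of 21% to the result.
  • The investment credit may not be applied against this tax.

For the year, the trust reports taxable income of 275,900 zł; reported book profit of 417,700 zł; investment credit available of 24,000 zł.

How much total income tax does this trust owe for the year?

63,147 zł

Regular income tax:
  211,000 zł × 11% = 23,210 zł
  64,900 zł × 18% = 11,682 zł
  → 34,892 zł
  Less investment credit 24,000 zł → 10,892 zł

Book-profits minimum tax:
  Base (reported book profit): 417,700 zł
  Less exemption 117,000 zł → base 300,700 zł
  300,700 zł × 21% = 63,147 zł

63,147 zł > 10,892 zł, so the book-profits minimum tax is the binding amount.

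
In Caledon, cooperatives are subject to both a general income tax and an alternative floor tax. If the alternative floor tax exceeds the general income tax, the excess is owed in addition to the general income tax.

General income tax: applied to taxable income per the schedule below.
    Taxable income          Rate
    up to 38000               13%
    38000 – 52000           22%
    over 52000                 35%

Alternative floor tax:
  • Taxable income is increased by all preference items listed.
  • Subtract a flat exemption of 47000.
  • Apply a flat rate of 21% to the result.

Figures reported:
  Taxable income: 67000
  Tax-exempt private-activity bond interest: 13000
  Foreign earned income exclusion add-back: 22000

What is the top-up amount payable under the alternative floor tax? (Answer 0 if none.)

0

Alternative floor tax:
  Adjusted income: 67000 + 13000 + 22000 = 102000
  Less exemption 47000 → base 55000
  55000 × 21% = 11550

General income tax:
  38000 × 13% = 4940
  14000 × 22% = 3080
  15000 × 35% = 5250
  → 13270

11550 ≤ 13270, so no add-on is due.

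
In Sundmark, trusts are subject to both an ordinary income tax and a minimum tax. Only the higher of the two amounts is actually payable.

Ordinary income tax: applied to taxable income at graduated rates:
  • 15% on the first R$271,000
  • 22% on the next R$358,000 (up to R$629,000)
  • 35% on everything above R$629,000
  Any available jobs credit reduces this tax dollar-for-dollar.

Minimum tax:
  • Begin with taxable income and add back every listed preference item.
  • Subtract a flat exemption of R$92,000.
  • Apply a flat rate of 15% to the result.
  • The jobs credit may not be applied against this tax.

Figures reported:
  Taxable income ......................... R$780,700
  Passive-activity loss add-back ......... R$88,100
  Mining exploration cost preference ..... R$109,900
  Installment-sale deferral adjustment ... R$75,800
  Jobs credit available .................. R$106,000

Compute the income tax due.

Ordinary income tax:
  R$271,000 × 15% = R$40,650
  R$358,000 × 22% = R$78,760
  R$151,700 × 35% = R$53,095
  → R$172,505
  Less jobs credit R$106,000 → R$66,505

Minimum tax:
  Adjusted income: R$780,700 + R$88,100 + R$109,900 + R$75,800 = R$1,054,500
  Less exemption R$92,000 → base R$962,500
  R$962,500 × 15% = R$144,375

R$144,375 > R$66,505, so the minimum tax is the binding amount.

R$144,375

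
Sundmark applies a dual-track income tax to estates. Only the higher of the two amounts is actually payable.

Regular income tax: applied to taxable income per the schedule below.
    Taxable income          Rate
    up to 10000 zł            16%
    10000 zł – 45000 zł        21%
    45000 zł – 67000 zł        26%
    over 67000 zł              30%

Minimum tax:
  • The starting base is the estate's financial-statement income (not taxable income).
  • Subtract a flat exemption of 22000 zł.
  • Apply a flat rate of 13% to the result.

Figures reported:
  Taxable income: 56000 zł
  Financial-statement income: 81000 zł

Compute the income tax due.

Minimum tax:
  Base (financial-statement income): 81000 zł
  Less exemption 22000 zł → base 59000 zł
  59000 zł × 13% = 7670 zł

Regular income tax:
  10000 zł × 16% = 1600 zł
  35000 zł × 21% = 7350 zł
  11000 zł × 26% = 2860 zł
  → 11810 zł

11810 zł > 7670 zł, so the regular income tax governs.

11810 zł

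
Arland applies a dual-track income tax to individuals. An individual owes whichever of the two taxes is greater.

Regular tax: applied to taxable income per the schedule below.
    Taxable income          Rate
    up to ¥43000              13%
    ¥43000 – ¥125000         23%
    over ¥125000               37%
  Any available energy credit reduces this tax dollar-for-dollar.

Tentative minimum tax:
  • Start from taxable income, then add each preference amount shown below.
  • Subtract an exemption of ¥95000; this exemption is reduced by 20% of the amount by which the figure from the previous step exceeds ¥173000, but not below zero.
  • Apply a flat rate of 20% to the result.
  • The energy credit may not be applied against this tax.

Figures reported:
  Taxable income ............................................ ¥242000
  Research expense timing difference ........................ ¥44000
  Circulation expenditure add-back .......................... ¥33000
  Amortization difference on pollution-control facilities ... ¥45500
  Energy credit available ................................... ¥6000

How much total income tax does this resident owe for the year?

Tentative minimum tax:
  Adjusted income: ¥242000 + ¥44000 + ¥33000 + ¥45500 = ¥364500
  Exemption: ¥95000 − 20% × (¥364500 − ¥173000) = ¥95000 − ¥38300 = ¥56700
  Base: ¥364500 − ¥56700 = ¥307800
  ¥307800 × 20% = ¥61560

Regular tax:
  ¥43000 × 13% = ¥5590
  ¥82000 × 23% = ¥18860
  ¥117000 × 37% = ¥43290
  → ¥67740
  Less energy credit ¥6000 → ¥61740

¥61740 > ¥61560, so the regular tax governs.

¥61740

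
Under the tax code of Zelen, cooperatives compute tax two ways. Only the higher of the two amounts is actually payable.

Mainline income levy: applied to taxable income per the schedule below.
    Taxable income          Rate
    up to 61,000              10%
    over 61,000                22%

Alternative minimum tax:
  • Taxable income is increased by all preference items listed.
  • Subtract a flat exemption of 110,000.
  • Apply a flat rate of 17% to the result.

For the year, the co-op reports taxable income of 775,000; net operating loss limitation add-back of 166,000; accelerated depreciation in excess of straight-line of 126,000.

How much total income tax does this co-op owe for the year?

163,180

Alternative minimum tax:
  Adjusted income: 775,000 + 166,000 + 126,000 = 1,067,000
  Less exemption 110,000 → base 957,000
  957,000 × 17% = 162,690

Mainline income levy:
  61,000 × 10% = 6,100
  714,000 × 22% = 157,080
  → 163,180

163,180 > 162,690, so the mainline income levy governs.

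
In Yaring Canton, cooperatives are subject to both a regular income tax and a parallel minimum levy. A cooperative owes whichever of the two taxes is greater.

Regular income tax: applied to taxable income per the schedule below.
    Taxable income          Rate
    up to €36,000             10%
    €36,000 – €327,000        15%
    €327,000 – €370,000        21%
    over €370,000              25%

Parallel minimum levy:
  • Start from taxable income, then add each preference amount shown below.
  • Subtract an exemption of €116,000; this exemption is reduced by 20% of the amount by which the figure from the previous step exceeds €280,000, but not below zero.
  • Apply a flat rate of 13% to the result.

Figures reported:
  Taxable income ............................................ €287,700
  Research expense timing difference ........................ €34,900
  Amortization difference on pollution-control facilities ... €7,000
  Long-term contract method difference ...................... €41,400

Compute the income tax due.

Parallel minimum levy:
  Adjusted income: €287,700 + €34,900 + €7,000 + €41,400 = €371,000
  Exemption: €116,000 − 20% × (€371,000 − €280,000) = €116,000 − €18,200 = €97,800
  Base: €371,000 − €97,800 = €273,200
  €273,200 × 13% = €35,516

Regular income tax:
  €36,000 × 10% = €3,600
  €251,700 × 15% = €37,755
  → €41,355

€41,355 > €35,516, so the regular income tax governs.

€41,355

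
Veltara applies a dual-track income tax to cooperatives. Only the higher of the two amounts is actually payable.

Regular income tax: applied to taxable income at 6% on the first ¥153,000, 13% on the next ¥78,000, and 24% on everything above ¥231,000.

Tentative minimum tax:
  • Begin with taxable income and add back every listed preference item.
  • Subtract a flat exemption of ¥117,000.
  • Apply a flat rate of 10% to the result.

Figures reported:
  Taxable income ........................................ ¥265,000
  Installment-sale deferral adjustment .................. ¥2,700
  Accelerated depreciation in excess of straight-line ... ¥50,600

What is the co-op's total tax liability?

¥27,480

Tentative minimum tax:
  Adjusted income: ¥265,000 + ¥2,700 + ¥50,600 = ¥318,300
  Less exemption ¥117,000 → base ¥201,300
  ¥201,300 × 10% = ¥20,130

Regular income tax:
  ¥153,000 × 6% = ¥9,180
  ¥78,000 × 13% = ¥10,140
  ¥34,000 × 24% = ¥8,160
  → ¥27,480

¥27,480 > ¥20,130, so the regular income tax governs.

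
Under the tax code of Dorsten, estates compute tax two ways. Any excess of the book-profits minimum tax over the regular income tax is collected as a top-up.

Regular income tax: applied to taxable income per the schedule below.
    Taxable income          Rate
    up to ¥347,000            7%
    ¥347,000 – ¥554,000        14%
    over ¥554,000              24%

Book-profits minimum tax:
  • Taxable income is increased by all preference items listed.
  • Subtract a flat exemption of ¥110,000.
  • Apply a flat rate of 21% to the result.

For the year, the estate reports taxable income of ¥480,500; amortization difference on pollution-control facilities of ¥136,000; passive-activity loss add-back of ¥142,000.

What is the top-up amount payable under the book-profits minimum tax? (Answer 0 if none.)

¥93,205

Regular income tax:
  ¥347,000 × 7% = ¥24,290
  ¥133,500 × 14% = ¥18,690
  → ¥42,980

Book-profits minimum tax:
  Adjusted income: ¥480,500 + ¥136,000 + ¥142,000 = ¥758,500
  Less exemption ¥110,000 → base ¥648,500
  ¥648,500 × 21% = ¥136,185

Excess of book-profits minimum tax over regular income tax: ¥136,185 − ¥42,980 = ¥93,205.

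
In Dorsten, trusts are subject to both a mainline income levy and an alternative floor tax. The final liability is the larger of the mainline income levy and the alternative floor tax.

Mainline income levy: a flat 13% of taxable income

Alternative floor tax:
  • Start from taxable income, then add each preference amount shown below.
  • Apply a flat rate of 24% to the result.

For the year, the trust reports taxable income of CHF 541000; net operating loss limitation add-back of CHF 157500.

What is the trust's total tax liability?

Alternative floor tax:
  Adjusted income: CHF 541000 + CHF 157500 = CHF 698500
  CHF 698500 × 24% = CHF 167640

Mainline income levy:
  CHF 541000 × 13% = CHF 70330

CHF 167640 > CHF 70330, so the alternative floor tax is the binding amount.

CHF 167640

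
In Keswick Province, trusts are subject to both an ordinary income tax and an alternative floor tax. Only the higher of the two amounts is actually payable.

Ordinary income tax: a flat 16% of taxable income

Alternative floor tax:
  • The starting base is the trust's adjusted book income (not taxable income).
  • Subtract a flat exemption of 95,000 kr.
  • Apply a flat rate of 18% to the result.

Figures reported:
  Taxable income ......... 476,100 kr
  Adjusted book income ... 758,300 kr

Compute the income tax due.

Ordinary income tax:
  476,100 kr × 16% = 76,176 kr

Alternative floor tax:
  Base (adjusted book income): 758,300 kr
  Less exemption 95,000 kr → base 663,300 kr
  663,300 kr × 18% = 119,394 kr

119,394 kr > 76,176 kr, so the alternative floor tax is the binding amount.

119,394 kr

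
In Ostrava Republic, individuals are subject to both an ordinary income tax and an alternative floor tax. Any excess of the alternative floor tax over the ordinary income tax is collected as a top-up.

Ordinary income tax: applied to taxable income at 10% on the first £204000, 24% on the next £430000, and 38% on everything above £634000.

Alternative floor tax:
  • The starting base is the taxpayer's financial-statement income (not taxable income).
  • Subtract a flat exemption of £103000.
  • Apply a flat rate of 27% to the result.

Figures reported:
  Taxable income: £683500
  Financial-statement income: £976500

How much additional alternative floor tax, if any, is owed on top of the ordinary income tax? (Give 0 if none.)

Alternative floor tax:
  Base (financial-statement income): £976500
  Less exemption £103000 → base £873500
  £873500 × 27% = £235845

Ordinary income tax:
  £204000 × 10% = £20400
  £430000 × 24% = £103200
  £49500 × 38% = £18810
  → £142410

Excess of alternative floor tax over ordinary income tax: £235845 − £142410 = £93435.

£93435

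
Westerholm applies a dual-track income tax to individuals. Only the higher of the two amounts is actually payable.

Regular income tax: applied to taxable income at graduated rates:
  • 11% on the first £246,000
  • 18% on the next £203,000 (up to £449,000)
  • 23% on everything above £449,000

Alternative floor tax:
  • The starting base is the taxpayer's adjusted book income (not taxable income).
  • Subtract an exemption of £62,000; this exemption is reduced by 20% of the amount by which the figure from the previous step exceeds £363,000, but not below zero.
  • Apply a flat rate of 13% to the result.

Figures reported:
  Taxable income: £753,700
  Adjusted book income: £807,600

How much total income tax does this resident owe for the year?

£133,681

Alternative floor tax:
  Base (adjusted book income): £807,600
  Exemption: 20% × (£807,600 − £363,000) = £88,920 ≥ £62,000, so the exemption is fully phased out
  Base: £807,600 − £0 = £807,600
  £807,600 × 13% = £104,988

Regular income tax:
  £246,000 × 11% = £27,060
  £203,000 × 18% = £36,540
  £304,700 × 23% = £70,081
  → £133,681

£133,681 > £104,988, so the regular income tax governs.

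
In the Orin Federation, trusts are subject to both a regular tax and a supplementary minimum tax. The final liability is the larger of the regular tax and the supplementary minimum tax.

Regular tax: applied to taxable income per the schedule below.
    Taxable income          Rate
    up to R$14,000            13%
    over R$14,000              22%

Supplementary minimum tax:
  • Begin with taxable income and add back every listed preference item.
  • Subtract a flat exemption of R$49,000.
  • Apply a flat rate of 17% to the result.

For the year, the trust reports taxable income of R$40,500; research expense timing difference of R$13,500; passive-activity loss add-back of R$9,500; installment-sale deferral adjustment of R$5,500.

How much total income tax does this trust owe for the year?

R$7,650

Supplementary minimum tax:
  Adjusted income: R$40,500 + R$13,500 + R$9,500 + R$5,500 = R$69,000
  Less exemption R$49,000 → base R$20,000
  R$20,000 × 17% = R$3,400

Regular tax:
  R$14,000 × 13% = R$1,820
  R$26,500 × 22% = R$5,830
  → R$7,650

R$7,650 > R$3,400, so the regular tax governs.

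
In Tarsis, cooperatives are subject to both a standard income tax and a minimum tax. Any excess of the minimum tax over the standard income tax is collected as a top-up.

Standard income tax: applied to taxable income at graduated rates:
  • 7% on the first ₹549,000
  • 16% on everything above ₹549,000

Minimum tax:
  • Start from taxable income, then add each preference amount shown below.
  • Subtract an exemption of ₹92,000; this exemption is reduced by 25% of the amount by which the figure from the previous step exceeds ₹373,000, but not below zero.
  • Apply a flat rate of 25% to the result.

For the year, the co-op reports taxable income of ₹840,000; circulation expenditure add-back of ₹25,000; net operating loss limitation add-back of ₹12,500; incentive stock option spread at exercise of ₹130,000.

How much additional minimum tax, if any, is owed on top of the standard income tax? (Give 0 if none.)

₹166,885

Minimum tax:
  Adjusted income: ₹840,000 + ₹25,000 + ₹12,500 + ₹130,000 = ₹1,007,500
  Exemption: 25% × (₹1,007,500 − ₹373,000) = ₹158,625 ≥ ₹92,000, so the exemption is fully phased out
  Base: ₹1,007,500 − ₹0 = ₹1,007,500
  ₹1,007,500 × 25% = ₹251,875

Standard income tax:
  ₹549,000 × 7% = ₹38,430
  ₹291,000 × 16% = ₹46,560
  → ₹84,990

Excess of minimum tax over standard income tax: ₹251,875 − ₹84,990 = ₹166,885.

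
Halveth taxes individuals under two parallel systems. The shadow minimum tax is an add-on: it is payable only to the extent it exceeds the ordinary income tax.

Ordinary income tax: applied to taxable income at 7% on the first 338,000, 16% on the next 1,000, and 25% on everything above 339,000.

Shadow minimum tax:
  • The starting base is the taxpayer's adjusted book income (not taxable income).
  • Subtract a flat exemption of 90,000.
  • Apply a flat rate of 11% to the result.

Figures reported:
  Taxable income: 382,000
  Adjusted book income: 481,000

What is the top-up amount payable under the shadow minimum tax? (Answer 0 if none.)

8,440

Ordinary income tax:
  338,000 × 7% = 23,660
  1,000 × 16% = 160
  43,000 × 25% = 10,750
  → 34,570

Shadow minimum tax:
  Base (adjusted book income): 481,000
  Less exemption 90,000 → base 391,000
  391,000 × 11% = 43,010

Excess of shadow minimum tax over ordinary income tax: 43,010 − 34,570 = 8,440.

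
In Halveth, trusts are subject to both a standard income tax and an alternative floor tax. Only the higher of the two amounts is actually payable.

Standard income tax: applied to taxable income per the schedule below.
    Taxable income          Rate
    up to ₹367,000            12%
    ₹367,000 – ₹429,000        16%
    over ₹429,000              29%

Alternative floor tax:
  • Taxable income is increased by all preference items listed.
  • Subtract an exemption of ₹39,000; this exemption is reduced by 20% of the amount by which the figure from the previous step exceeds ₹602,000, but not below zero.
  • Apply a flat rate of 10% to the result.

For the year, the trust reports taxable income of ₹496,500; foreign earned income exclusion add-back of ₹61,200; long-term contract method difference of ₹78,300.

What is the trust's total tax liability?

Alternative floor tax:
  Adjusted income: ₹496,500 + ₹61,200 + ₹78,300 = ₹636,000
  Exemption: ₹39,000 − 20% × (₹636,000 − ₹602,000) = ₹39,000 − ₹6,800 = ₹32,200
  Base: ₹636,000 − ₹32,200 = ₹603,800
  ₹603,800 × 10% = ₹60,380

Standard income tax:
  ₹367,000 × 12% = ₹44,040
  ₹62,000 × 16% = ₹9,920
  ₹67,500 × 29% = ₹19,575
  → ₹73,535

₹73,535 > ₹60,380, so the standard income tax governs.

₹73,535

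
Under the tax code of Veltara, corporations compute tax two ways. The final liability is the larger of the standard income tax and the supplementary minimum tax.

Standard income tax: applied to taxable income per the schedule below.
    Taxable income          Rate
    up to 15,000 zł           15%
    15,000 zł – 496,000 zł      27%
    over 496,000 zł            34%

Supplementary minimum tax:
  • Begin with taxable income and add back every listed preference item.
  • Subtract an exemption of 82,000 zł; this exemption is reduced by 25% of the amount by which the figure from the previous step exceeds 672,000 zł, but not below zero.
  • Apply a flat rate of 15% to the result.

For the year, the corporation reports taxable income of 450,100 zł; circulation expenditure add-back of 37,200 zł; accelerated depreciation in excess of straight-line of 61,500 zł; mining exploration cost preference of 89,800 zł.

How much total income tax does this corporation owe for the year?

Standard income tax:
  15,000 zł × 15% = 2,250 zł
  435,100 zł × 27% = 117,477 zł
  → 119,727 zł

Supplementary minimum tax:
  Adjusted income: 450,100 zł + 37,200 zł + 61,500 zł + 89,800 zł = 638,600 zł
  Exemption: 638,600 zł ≤ 672,000 zł, so full 82,000 zł applies
  Base: 638,600 zł − 82,000 zł = 556,600 zł
  556,600 zł × 15% = 83,490 zł

119,727 zł > 83,490 zł, so the standard income tax governs.

119,727 zł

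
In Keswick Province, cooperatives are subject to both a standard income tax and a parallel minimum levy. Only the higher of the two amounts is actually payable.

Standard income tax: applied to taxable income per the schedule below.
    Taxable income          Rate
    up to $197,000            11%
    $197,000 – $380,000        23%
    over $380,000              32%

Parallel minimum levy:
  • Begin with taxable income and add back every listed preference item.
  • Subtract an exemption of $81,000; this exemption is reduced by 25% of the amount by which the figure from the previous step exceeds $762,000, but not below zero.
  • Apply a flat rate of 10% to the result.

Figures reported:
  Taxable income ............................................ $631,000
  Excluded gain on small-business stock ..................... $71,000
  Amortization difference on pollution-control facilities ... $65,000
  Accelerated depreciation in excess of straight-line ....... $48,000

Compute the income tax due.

$144,080

Parallel minimum levy:
  Adjusted income: $631,000 + $71,000 + $65,000 + $48,000 = $815,000
  Exemption: $81,000 − 25% × ($815,000 − $762,000) = $81,000 − $13,250 = $67,750
  Base: $815,000 − $67,750 = $747,250
  $747,250 × 10% = $74,725

Standard income tax:
  $197,000 × 11% = $21,670
  $183,000 × 23% = $42,090
  $251,000 × 32% = $80,320
  → $144,080

$144,080 > $74,725, so the standard income tax governs.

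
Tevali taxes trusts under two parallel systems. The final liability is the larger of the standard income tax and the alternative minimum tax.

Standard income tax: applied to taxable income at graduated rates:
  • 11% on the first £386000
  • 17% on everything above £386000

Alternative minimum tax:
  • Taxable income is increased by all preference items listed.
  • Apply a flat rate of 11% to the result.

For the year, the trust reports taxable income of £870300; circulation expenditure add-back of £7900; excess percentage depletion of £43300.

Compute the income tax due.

£124791

Standard income tax:
  £386000 × 11% = £42460
  £484300 × 17% = £82331
  → £124791

Alternative minimum tax:
  Adjusted income: £870300 + £7900 + £43300 = £921500
  £921500 × 11% = £101365

£124791 > £101365, so the standard income tax governs.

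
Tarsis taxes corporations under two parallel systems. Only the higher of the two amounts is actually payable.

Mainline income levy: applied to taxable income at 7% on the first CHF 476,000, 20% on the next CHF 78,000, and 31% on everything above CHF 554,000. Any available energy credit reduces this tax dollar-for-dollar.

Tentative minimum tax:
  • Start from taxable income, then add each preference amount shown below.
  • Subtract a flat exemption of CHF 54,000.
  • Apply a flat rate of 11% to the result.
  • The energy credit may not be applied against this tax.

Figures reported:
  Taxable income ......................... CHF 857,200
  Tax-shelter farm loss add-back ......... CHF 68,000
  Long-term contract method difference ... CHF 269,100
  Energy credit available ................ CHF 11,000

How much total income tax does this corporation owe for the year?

Mainline income levy:
  CHF 476,000 × 7% = CHF 33,320
  CHF 78,000 × 20% = CHF 15,600
  CHF 303,200 × 31% = CHF 93,992
  → CHF 142,912
  Less energy credit CHF 11,000 → CHF 131,912

Tentative minimum tax:
  Adjusted income: CHF 857,200 + CHF 68,000 + CHF 269,100 = CHF 1,194,300
  Less exemption CHF 54,000 → base CHF 1,140,300
  CHF 1,140,300 × 11% = CHF 125,433

CHF 131,912 > CHF 125,433, so the mainline income levy governs.

CHF 131,912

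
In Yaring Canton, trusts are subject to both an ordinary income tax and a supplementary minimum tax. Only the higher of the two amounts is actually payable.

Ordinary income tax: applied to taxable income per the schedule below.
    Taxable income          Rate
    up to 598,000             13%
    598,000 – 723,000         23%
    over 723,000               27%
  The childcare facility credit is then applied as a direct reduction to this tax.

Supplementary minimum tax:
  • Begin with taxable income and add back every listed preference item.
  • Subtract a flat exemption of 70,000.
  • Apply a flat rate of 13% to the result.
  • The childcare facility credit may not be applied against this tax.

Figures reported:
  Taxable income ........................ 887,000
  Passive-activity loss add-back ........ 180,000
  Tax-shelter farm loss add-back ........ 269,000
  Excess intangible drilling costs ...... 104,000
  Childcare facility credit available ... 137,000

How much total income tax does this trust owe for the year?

Ordinary income tax:
  598,000 × 13% = 77,740
  125,000 × 23% = 28,750
  164,000 × 27% = 44,280
  → 150,770
  Less childcare facility credit 137,000 → 13,770

Supplementary minimum tax:
  Adjusted income: 887,000 + 180,000 + 269,000 + 104,000 = 1,440,000
  Less exemption 70,000 → base 1,370,000
  1,370,000 × 13% = 178,100

178,100 > 13,770, so the supplementary minimum tax is the binding amount.

178,100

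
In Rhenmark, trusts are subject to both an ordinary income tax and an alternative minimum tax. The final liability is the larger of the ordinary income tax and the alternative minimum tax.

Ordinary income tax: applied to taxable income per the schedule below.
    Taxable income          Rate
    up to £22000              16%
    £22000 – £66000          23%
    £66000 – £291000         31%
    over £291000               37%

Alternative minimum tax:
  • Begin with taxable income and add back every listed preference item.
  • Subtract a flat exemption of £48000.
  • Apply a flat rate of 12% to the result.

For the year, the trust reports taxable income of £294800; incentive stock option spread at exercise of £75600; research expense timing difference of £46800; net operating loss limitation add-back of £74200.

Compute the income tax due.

Alternative minimum tax:
  Adjusted income: £294800 + £75600 + £46800 + £74200 = £491400
  Less exemption £48000 → base £443400
  £443400 × 12% = £53208

Ordinary income tax:
  £22000 × 16% = £3520
  £44000 × 23% = £10120
  £225000 × 31% = £69750
  £3800 × 37% = £1406
  → £84796

£84796 > £53208, so the ordinary income tax governs.

£84796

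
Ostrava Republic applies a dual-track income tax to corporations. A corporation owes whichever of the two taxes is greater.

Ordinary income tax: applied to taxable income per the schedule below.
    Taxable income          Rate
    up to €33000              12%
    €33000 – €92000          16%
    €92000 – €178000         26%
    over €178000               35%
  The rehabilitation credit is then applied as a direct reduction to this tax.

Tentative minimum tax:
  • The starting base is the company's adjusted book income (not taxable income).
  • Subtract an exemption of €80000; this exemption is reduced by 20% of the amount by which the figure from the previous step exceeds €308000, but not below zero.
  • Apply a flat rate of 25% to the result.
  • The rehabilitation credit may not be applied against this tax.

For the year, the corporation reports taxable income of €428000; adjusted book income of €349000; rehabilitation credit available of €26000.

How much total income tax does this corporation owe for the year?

€97260

Tentative minimum tax:
  Base (adjusted book income): €349000
  Exemption: €80000 − 20% × (€349000 − €308000) = €80000 − €8200 = €71800
  Base: €349000 − €71800 = €277200
  €277200 × 25% = €69300

Ordinary income tax:
  €33000 × 12% = €3960
  €59000 × 16% = €9440
  €86000 × 26% = €22360
  €250000 × 35% = €87500
  → €123260
  Less rehabilitation credit €26000 → €97260

€97260 > €69300, so the ordinary income tax governs.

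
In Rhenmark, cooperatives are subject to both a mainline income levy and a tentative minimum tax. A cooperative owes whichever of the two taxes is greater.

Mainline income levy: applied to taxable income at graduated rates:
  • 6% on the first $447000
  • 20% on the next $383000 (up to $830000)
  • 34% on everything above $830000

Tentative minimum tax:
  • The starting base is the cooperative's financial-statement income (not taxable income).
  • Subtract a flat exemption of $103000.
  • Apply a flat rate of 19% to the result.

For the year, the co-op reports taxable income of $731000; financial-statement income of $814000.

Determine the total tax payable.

$135090

Mainline income levy:
  $447000 × 6% = $26820
  $284000 × 20% = $56800
  → $83620

Tentative minimum tax:
  Base (financial-statement income): $814000
  Less exemption $103000 → base $711000
  $711000 × 19% = $135090

$135090 > $83620, so the tentative minimum tax is the binding amount.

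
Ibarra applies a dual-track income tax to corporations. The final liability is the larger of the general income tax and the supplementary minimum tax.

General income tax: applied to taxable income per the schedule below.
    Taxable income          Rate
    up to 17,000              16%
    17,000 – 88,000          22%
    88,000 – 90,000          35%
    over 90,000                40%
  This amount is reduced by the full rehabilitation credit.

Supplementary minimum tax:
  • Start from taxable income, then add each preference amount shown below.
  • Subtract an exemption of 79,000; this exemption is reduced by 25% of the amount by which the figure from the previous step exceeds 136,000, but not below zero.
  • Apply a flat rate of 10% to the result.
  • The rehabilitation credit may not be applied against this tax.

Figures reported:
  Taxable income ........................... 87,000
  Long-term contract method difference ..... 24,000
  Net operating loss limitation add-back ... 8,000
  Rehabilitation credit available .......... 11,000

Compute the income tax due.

7,120

General income tax:
  17,000 × 16% = 2,720
  70,000 × 22% = 15,400
  → 18,120
  Less rehabilitation credit 11,000 → 7,120

Supplementary minimum tax:
  Adjusted income: 87,000 + 24,000 + 8,000 = 119,000
  Exemption: 119,000 ≤ 136,000, so full 79,000 applies
  Base: 119,000 − 79,000 = 40,000
  40,000 × 10% = 4,000

7,120 > 4,000, so the general income tax governs.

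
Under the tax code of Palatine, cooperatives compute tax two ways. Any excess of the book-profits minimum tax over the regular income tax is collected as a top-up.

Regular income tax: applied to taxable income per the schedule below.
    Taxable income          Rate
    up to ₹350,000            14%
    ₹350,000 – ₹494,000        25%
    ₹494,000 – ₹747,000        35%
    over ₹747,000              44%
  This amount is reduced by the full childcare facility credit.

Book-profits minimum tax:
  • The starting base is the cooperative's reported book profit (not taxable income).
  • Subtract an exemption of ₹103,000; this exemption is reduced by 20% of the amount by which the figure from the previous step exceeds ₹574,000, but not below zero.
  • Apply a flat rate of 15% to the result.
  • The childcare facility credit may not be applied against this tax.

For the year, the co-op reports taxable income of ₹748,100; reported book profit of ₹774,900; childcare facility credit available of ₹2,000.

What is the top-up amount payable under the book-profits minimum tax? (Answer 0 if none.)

Book-profits minimum tax:
  Base (reported book profit): ₹774,900
  Exemption: ₹103,000 − 20% × (₹774,900 − ₹574,000) = ₹103,000 − ₹40,180 = ₹62,820
  Base: ₹774,900 − ₹62,820 = ₹712,080
  ₹712,080 × 15% = ₹106,812

Regular income tax:
  ₹350,000 × 14% = ₹49,000
  ₹144,000 × 25% = ₹36,000
  ₹253,000 × 35% = ₹88,550
  ₹1,100 × 44% = ₹484
  → ₹174,034
  Less childcare facility credit ₹2,000 → ₹172,034

₹106,812 ≤ ₹172,034, so no add-on is due.

₹0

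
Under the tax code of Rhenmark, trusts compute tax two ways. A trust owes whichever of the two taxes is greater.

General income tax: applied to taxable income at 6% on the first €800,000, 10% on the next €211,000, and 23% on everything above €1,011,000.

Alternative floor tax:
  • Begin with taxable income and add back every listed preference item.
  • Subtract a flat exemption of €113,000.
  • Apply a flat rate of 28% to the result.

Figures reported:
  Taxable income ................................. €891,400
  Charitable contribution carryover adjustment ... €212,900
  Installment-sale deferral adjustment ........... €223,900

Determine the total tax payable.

General income tax:
  €800,000 × 6% = €48,000
  €91,400 × 10% = €9,140
  → €57,140

Alternative floor tax:
  Adjusted income: €891,400 + €212,900 + €223,900 = €1,328,200
  Less exemption €113,000 → base €1,215,200
  €1,215,200 × 28% = €340,256

€340,256 > €57,140, so the alternative floor tax is the binding amount.

€340,256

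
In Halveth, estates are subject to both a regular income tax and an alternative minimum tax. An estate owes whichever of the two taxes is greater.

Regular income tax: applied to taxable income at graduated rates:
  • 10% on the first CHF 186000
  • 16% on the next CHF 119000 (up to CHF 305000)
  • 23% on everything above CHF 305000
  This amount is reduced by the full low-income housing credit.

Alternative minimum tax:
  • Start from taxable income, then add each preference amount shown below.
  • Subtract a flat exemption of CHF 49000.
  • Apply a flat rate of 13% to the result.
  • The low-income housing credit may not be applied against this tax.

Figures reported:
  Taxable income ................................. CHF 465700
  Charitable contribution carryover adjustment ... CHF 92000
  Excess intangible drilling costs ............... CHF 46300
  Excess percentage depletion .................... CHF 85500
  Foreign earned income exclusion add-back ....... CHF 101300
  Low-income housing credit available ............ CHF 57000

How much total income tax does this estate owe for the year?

Alternative minimum tax:
  Adjusted income: CHF 465700 + CHF 92000 + CHF 46300 + CHF 85500 + CHF 101300 = CHF 790800
  Less exemption CHF 49000 → base CHF 741800
  CHF 741800 × 13% = CHF 96434

Regular income tax:
  CHF 186000 × 10% = CHF 18600
  CHF 119000 × 16% = CHF 19040
  CHF 160700 × 23% = CHF 36961
  → CHF 74601
  Less low-income housing credit CHF 57000 → CHF 17601

CHF 96434 > CHF 17601, so the alternative minimum tax is the binding amount.

CHF 96434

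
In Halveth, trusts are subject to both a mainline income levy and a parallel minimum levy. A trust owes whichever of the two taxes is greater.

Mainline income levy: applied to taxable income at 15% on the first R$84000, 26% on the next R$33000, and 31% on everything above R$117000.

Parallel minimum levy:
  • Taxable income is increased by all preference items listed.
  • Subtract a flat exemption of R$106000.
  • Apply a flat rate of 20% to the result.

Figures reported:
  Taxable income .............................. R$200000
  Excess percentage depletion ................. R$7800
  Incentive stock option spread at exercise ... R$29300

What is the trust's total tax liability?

R$46910

Mainline income levy:
  R$84000 × 15% = R$12600
  R$33000 × 26% = R$8580
  R$83000 × 31% = R$25730
  → R$46910

Parallel minimum levy:
  Adjusted income: R$200000 + R$7800 + R$29300 = R$237100
  Less exemption R$106000 → base R$131100
  R$131100 × 20% = R$26220

R$46910 > R$26220, so the mainline income levy governs.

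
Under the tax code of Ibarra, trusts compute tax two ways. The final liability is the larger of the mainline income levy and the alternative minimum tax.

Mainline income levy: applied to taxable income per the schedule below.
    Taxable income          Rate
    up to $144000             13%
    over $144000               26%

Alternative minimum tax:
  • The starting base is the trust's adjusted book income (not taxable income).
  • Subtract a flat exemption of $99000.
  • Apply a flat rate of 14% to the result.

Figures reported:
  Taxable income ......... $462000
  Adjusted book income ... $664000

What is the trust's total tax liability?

Alternative minimum tax:
  Base (adjusted book income): $664000
  Less exemption $99000 → base $565000
  $565000 × 14% = $79100

Mainline income levy:
  $144000 × 13% = $18720
  $318000 × 26% = $82680
  → $101400

$101400 > $79100, so the mainline income levy governs.

$101400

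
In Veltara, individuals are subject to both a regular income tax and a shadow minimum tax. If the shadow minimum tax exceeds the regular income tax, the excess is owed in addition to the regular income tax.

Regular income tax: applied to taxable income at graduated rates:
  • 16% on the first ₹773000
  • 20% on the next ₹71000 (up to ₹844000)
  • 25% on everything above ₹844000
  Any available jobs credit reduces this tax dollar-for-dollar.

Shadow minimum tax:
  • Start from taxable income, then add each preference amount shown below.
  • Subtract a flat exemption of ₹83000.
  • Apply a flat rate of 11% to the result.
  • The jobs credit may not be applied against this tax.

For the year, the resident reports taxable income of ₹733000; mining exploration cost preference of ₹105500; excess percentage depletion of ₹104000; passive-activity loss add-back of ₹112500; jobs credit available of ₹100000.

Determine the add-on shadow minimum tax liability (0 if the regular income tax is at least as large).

₹89640

Regular income tax:
  ₹733000 × 16% = ₹117280
  Less jobs credit ₹100000 → ₹17280

Shadow minimum tax:
  Adjusted income: ₹733000 + ₹105500 + ₹104000 + ₹112500 = ₹1055000
  Less exemption ₹83000 → base ₹972000
  ₹972000 × 11% = ₹106920

Excess of shadow minimum tax over regular income tax: ₹106920 − ₹17280 = ₹89640.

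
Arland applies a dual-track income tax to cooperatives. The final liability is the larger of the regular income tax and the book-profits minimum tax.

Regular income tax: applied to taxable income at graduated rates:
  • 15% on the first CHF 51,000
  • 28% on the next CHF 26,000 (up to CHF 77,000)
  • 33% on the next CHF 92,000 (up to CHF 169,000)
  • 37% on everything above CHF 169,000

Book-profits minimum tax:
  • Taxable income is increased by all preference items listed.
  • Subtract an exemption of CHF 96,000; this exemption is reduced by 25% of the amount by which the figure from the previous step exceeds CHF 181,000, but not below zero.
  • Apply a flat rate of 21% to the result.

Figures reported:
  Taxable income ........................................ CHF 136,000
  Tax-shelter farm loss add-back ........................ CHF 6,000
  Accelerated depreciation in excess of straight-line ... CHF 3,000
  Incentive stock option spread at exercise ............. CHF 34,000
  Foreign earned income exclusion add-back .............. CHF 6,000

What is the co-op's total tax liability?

Book-profits minimum tax:
  Adjusted income: CHF 136,000 + CHF 6,000 + CHF 3,000 + CHF 34,000 + CHF 6,000 = CHF 185,000
  Exemption: CHF 96,000 − 25% × (CHF 185,000 − CHF 181,000) = CHF 96,000 − CHF 1,000 = CHF 95,000
  Base: CHF 185,000 − CHF 95,000 = CHF 90,000
  CHF 90,000 × 21% = CHF 18,900

Regular income tax:
  CHF 51,000 × 15% = CHF 7,650
  CHF 26,000 × 28% = CHF 7,280
  CHF 59,000 × 33% = CHF 19,470
  → CHF 34,400

CHF 34,400 > CHF 18,900, so the regular income tax governs.

CHF 34,400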